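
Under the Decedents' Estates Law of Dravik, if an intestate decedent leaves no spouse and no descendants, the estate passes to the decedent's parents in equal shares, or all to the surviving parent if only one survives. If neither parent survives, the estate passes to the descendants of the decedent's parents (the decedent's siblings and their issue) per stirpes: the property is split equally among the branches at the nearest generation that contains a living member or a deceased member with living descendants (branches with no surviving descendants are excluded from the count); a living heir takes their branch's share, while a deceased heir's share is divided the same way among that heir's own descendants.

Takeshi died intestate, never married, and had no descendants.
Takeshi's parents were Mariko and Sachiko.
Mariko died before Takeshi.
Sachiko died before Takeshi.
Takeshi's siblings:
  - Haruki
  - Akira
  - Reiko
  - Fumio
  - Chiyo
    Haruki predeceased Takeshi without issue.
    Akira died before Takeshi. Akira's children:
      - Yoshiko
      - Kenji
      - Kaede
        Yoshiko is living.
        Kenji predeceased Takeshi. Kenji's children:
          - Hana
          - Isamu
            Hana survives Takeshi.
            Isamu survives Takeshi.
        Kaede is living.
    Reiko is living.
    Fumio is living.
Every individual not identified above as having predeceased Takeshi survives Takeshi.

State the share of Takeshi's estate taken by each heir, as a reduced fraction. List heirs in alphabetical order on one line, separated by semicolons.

Chiyo 1/4; Fumio 1/4; Hana 1/24; Isamu 1/24; Kaede 1/12; Reiko 1/4; Yoshiko 1/12

Neither parent survives and there are no descendants, so the estate passes to Takeshi's siblings and their issue per stirpes.
Haruki left no surviving issue, so that branch lapses and is disregarded.
The estate is divided into 4 equal shares of 1/4 among Akira, Reiko, Fumio, Chiyo.
Akira predeceased; the 1/4 allotted to Akira's branch passes to Akira's issue by representation.
The 1/4 is divided into 3 equal shares of 1/12 among Yoshiko, Kenji, Kaede.
Yoshiko is living and takes 1/12.
Kenji predeceased; the 1/12 allotted to Kenji's branch passes to Kenji's issue by representation.
The 1/12 is divided into 2 equal shares of 1/24 among Hana, Isamu.
Hana is living and takes 1/24.
Isamu is living and takes 1/24.
Kaede is living and takes 1/12.
Reiko is living and takes 1/4.
Fumio is living and takes 1/4.
Chiyo is living and takes 1/4.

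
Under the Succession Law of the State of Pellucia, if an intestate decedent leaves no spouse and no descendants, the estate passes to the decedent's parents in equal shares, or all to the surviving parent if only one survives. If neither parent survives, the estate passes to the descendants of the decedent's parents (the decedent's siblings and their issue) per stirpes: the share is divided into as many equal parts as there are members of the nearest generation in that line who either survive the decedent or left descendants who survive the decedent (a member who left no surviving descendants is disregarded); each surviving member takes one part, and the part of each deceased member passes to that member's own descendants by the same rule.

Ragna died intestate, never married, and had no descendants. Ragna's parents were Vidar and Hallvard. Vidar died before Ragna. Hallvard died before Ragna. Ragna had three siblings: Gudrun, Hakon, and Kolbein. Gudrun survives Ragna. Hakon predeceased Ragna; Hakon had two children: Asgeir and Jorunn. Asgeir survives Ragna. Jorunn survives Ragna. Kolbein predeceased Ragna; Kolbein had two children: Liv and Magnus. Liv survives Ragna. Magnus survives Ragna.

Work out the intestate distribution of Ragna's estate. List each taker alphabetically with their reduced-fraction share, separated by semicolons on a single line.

Asgeir 1/6; Gudrun 1/3; Jorunn 1/6; Liv 1/6; Magnus 1/6

Neither parent survives and there are no descendants, so the estate passes to Ragna's siblings and their issue per stirpes.
The estate is divided into 3 equal shares of 1/3 among Gudrun, Hakon, Kolbein.
Gudrun is living and takes 1/3.
Hakon predeceased; the 1/3 allotted to Hakon's branch passes to Hakon's issue by representation.
The 1/3 is divided into 2 equal shares of 1/6 among Asgeir, Jorunn.
Asgeir is living and takes 1/6.
Jorunn is living and takes 1/6.
Kolbein predeceased; the 1/3 allotted to Kolbein's branch passes to Kolbein's issue by representation.
The 1/3 is divided into 2 equal shares of 1/6 among Liv, Magnus.
Liv is living and takes 1/6.
Magnus is living and takes 1/6.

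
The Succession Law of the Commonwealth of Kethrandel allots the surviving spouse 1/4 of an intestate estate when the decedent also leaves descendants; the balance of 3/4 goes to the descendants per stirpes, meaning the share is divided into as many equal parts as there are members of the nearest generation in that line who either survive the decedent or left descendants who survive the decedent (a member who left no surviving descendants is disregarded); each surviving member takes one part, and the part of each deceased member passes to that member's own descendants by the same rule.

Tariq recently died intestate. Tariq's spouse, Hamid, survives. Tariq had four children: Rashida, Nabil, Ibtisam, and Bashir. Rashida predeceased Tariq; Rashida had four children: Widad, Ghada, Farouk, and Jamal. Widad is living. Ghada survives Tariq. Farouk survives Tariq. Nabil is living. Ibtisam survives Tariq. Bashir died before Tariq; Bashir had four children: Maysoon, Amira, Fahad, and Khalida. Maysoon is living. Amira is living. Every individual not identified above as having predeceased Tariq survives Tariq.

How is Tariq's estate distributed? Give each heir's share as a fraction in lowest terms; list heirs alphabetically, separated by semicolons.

Hamid, as surviving spouse, takes 1/4.
The remaining 3/4 passes to Tariq's descendants per stirpes.
The 3/4 is divided into 4 equal shares of 3/16 among Rashida, Nabil, Ibtisam, Bashir.
Rashida predeceased; the 3/16 allotted to Rashida's branch passes to Rashida's issue by representation.
The 3/16 is divided into 4 equal shares of 3/64 among Widad, Ghada, Farouk, Jamal.
Widad is living and takes 3/64.
Ghada is living and takes 3/64.
Farouk is living and takes 3/64.
Jamal is living and takes 3/64.
Nabil is living and takes 3/16.
Ibtisam is living and takes 3/16.
Bashir predeceased; the 3/16 allotted to Bashir's branch passes to Bashir's issue by representation.
The 3/16 is divided into 4 equal shares of 3/64 among Maysoon, Amira, Fahad, Khalida.
Maysoon is living and takes 3/64.
Amira is living and takes 3/64.
Fahad is living and takes 3/64.
Khalida is living and takes 3/64.

Amira 3/64; Fahad 3/64; Farouk 3/64; Ghada 3/64; Hamid 1/4; Ibtisam 3/16; Jamal 3/64; Khalida 3/64; Maysoon 3/64; Nabil 3/16; Widad 3/64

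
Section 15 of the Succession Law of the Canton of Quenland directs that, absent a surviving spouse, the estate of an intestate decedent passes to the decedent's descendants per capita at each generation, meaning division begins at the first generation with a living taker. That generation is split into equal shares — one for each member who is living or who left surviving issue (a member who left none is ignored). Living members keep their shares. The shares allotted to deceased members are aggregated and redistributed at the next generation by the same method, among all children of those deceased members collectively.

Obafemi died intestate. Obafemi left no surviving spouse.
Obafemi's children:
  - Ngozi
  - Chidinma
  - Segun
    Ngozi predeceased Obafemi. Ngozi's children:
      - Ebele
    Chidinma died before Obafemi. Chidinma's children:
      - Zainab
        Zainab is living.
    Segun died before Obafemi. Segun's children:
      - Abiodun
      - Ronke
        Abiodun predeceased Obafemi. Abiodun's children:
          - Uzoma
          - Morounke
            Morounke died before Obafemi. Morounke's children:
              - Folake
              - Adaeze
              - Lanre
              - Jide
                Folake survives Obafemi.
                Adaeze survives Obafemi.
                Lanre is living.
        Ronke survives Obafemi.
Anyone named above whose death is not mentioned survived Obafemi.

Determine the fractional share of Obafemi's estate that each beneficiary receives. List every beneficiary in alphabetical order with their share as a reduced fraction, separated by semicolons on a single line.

Adaeze 1/32; Ebele 1/4; Folake 1/32; Jide 1/32; Lanre 1/32; Ronke 1/4; Uzoma 1/8; Zainab 1/4

There is no surviving spouse, so the entire estate passes to Obafemi's descendants per capita at each generation.
No one at generation 1 (Ngozi, Chidinma, Segun) is living; moving to the next generation.
At generation 2 (Ebele, Zainab, Abiodun, Ronke) there are 4 shares of (1)/4 = 1/4 each.
Living: Ebele, Zainab, and Ronke — each takes 1/4.
Deceased: Abiodun. That 1/4 share is carried to generation 3.
At generation 3 (Uzoma, Morounke) there are 2 shares of (1/4)/2 = 1/8 each.
Living: Uzoma — each takes 1/8.
Deceased: Morounke. That 1/8 share is carried to generation 4.
At generation 4 (Folake, Adaeze, Lanre, Jide) there are 4 shares of (1/8)/4 = 1/32 each.
Living: Folake, Adaeze, Lanre, and Jide — each takes 1/32.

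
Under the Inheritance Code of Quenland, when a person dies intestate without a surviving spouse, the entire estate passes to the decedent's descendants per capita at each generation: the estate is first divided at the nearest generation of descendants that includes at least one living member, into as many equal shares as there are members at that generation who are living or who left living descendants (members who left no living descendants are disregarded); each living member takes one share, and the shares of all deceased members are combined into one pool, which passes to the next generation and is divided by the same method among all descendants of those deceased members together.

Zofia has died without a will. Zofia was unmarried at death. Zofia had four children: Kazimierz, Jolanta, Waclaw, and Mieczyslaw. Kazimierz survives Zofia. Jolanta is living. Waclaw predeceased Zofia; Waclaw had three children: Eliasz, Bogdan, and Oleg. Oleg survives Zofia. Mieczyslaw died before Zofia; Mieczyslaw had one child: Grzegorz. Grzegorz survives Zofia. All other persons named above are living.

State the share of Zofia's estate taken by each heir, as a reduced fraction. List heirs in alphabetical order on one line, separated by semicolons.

There is no surviving spouse, so the entire estate passes to Zofia's descendants per capita at each generation.
At generation 1 (Kazimierz, Jolanta, Waclaw, Mieczyslaw) there are 4 shares of (1)/4 = 1/4 each.
Living: Kazimierz and Jolanta — each takes 1/4.
Deceased: Waclaw and Mieczyslaw. Their combined 1/2 is pooled and carried to generation 2.
At generation 2 (Eliasz, Bogdan, Oleg, Grzegorz) there are 4 shares of (1/2)/4 = 1/8 each.
Living: Eliasz, Bogdan, Oleg, and Grzegorz — each takes 1/8.

Bogdan 1/8; Eliasz 1/8; Grzegorz 1/8; Jolanta 1/4; Kazimierz 1/4; Oleg 1/8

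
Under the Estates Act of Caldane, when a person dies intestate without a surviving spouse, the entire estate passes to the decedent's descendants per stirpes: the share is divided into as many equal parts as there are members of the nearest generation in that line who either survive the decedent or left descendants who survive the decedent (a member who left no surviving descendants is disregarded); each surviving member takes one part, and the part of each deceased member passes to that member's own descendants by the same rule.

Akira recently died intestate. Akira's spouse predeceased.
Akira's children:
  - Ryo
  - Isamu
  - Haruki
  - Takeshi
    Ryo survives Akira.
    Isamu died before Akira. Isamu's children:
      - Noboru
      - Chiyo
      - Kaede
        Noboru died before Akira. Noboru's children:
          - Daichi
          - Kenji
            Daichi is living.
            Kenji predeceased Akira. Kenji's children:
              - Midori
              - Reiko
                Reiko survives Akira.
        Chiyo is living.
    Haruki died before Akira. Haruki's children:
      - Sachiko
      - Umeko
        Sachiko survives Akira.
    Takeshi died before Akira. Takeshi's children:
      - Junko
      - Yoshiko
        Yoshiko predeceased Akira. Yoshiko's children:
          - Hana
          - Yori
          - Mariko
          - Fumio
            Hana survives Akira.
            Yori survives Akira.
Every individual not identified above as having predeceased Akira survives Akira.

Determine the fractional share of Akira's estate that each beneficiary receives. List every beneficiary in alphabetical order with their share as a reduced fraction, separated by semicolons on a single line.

Chiyo 1/12; Daichi 1/24; Fumio 1/32; Hana 1/32; Junko 1/8; Kaede 1/12; Mariko 1/32; Midori 1/48; Reiko 1/48; Ryo 1/4; Sachiko 1/8; Umeko 1/8; Yori 1/32

There is no surviving spouse, so the entire estate passes to Akira's descendants per stirpes.
The estate is divided into 4 equal shares of 1/4 among Ryo, Isamu, Haruki, Takeshi.
Ryo is living and takes 1/4.
Isamu predeceased; the 1/4 allotted to Isamu's branch passes to Isamu's issue by representation.
The 1/4 is divided into 3 equal shares of 1/12 among Noboru, Chiyo, Kaede.
Noboru predeceased; the 1/12 allotted to Noboru's branch passes to Noboru's issue by representation.
The 1/12 is divided into 2 equal shares of 1/24 among Daichi, Kenji.
Daichi is living and takes 1/24.
Kenji predeceased; the 1/24 allotted to Kenji's branch passes to Kenji's issue by representation.
The 1/24 is divided into 2 equal shares of 1/48 among Midori, Reiko.
Midori is living and takes 1/48.
Reiko is living and takes 1/48.
Chiyo is living and takes 1/12.
Kaede is living and takes 1/12.
Haruki predeceased; the 1/4 allotted to Haruki's branch passes to Haruki's issue by representation.
The 1/4 is divided into 2 equal shares of 1/8 among Sachiko, Umeko.
Sachiko is living and takes 1/8.
Umeko is living and takes 1/8.
Takeshi predeceased; the 1/4 allotted to Takeshi's branch passes to Takeshi's issue by representation.
The 1/4 is divided into 2 equal shares of 1/8 among Junko, Yoshiko.
Junko is living and takes 1/8.
Yoshiko predeceased; the 1/8 allotted to Yoshiko's branch passes to Yoshiko's issue by representation.
The 1/8 is divided into 4 equal shares of 1/32 among Hana, Yori, Mariko, Fumio.
Hana is living and takes 1/32.
Yori is living and takes 1/32.
Mariko is living and takes 1/32.
Fumio is living and takes 1/32.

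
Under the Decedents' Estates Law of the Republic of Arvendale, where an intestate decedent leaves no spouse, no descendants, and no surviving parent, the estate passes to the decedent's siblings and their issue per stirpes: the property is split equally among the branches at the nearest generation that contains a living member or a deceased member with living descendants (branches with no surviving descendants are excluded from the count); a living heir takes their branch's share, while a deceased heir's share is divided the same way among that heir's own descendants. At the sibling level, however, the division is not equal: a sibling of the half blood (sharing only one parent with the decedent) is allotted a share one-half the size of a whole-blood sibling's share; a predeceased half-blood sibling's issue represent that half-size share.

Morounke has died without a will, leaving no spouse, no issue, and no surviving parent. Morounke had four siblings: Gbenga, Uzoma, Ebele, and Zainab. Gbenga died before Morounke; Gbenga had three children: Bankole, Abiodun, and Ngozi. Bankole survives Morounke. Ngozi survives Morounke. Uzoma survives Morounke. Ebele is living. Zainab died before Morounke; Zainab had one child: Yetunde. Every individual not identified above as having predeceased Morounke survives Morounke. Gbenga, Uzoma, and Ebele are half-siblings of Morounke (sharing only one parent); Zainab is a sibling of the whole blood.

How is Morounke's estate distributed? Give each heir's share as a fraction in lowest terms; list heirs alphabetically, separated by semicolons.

Abiodun 1/15; Bankole 1/15; Ebele 1/5; Ngozi 1/15; Uzoma 1/5; Yetunde 2/5

No spouse, descendants, or parent survives, so the estate passes to Morounke's siblings per stirpes.
Half-blood siblings count for one-half the weight of whole-blood siblings at the initial division.
Dividing 1 in proportion to weights (total weight 5/2): Gbenga (weight 1/2) → 1/5; Uzoma (weight 1/2) → 1/5; Ebele (weight 1/2) → 1/5; Zainab (weight 1) → 2/5.
Gbenga predeceased; the 1/5 allotted to Gbenga's branch passes to Gbenga's issue by representation.
The 1/5 is divided into 3 equal shares of 1/15 among Bankole, Abiodun, Ngozi.
Bankole is living and takes 1/15.
Abiodun is living and takes 1/15.
Ngozi is living and takes 1/15.
Uzoma is living and takes 1/5.
Ebele is living and takes 1/5.
Zainab predeceased; the 2/5 allotted to Zainab's branch passes to Zainab's issue by representation.
Yetunde is the sole taker at this level and receives the full 2/5.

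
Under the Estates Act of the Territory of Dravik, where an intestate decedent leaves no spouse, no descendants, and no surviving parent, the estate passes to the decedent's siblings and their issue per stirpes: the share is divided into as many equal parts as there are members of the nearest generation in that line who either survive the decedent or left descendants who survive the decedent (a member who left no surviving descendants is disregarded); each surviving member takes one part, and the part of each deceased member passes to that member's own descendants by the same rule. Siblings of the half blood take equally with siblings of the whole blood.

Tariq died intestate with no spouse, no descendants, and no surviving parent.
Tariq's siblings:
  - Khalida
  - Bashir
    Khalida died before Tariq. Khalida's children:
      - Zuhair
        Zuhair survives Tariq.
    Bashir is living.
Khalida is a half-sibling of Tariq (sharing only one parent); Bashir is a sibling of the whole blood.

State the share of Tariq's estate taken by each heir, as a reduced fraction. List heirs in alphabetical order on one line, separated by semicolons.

Bashir 1/2; Zuhair 1/2

No spouse, descendants, or parent survives, so the estate passes to Tariq's siblings per stirpes.
Half-blood and whole-blood siblings take equally under the stated rule.
The estate is divided into 2 equal shares of 1/2 among Khalida, Bashir.
Khalida predeceased; the 1/2 allotted to Khalida's branch passes to Khalida's issue by representation.
Zuhair is the sole taker at this level and receives the full 1/2.
Bashir is living and takes 1/2.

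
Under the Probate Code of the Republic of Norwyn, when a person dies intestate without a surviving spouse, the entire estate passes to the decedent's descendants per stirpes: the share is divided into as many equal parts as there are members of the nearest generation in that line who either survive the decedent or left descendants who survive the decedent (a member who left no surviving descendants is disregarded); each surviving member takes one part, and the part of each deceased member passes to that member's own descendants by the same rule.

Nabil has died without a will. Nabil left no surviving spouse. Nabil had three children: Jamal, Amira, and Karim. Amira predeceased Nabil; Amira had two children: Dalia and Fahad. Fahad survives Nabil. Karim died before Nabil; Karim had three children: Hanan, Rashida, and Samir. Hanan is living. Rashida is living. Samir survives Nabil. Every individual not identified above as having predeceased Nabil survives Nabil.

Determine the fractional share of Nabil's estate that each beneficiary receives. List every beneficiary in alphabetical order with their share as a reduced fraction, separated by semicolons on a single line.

There is no surviving spouse, so the entire estate passes to Nabil's descendants per stirpes.
The estate is divided into 3 equal shares of 1/3 among Jamal, Amira, Karim.
Jamal is living and takes 1/3.
Amira predeceased; the 1/3 allotted to Amira's branch passes to Amira's issue by representation.
The 1/3 is divided into 2 equal shares of 1/6 among Dalia, Fahad.
Dalia is living and takes 1/6.
Fahad is living and takes 1/6.
Karim predeceased; the 1/3 allotted to Karim's branch passes to Karim's issue by representation.
The 1/3 is divided into 3 equal shares of 1/9 among Hanan, Rashida, Samir.
Hanan is living and takes 1/9.
Rashida is living and takes 1/9.
Samir is living and takes 1/9.

Dalia 1/6; Fahad 1/6; Hanan 1/9; Jamal 1/3; Rashida 1/9; Samir 1/9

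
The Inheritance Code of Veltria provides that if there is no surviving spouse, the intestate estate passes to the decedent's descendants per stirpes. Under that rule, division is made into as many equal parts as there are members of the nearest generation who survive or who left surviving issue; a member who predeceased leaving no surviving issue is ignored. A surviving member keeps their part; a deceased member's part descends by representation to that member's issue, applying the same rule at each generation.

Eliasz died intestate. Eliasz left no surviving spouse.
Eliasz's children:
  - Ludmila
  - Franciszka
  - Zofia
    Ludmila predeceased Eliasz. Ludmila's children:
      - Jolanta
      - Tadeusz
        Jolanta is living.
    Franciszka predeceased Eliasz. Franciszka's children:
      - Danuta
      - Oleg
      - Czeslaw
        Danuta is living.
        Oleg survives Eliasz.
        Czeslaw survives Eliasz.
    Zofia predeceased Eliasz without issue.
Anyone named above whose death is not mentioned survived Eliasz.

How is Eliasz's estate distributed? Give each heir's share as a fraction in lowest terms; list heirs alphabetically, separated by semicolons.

Czeslaw 1/6; Danuta 1/6; Jolanta 1/4; Oleg 1/6; Tadeusz 1/4

There is no surviving spouse, so the entire estate passes to Eliasz's descendants per stirpes.
Zofia left no surviving issue, so that branch lapses and is disregarded.
The estate is divided into 2 equal shares of 1/2 among Ludmila, Franciszka.
Ludmila predeceased; the 1/2 allotted to Ludmila's branch passes to Ludmila's issue by representation.
The 1/2 is divided into 2 equal shares of 1/4 among Jolanta, Tadeusz.
Jolanta is living and takes 1/4.
Tadeusz is living and takes 1/4.
Franciszka predeceased; the 1/2 allotted to Franciszka's branch passes to Franciszka's issue by representation.
The 1/2 is divided into 3 equal shares of 1/6 among Danuta, Oleg, Czeslaw.
Danuta is living and takes 1/6.
Oleg is living and takes 1/6.
Czeslaw is living and takes 1/6.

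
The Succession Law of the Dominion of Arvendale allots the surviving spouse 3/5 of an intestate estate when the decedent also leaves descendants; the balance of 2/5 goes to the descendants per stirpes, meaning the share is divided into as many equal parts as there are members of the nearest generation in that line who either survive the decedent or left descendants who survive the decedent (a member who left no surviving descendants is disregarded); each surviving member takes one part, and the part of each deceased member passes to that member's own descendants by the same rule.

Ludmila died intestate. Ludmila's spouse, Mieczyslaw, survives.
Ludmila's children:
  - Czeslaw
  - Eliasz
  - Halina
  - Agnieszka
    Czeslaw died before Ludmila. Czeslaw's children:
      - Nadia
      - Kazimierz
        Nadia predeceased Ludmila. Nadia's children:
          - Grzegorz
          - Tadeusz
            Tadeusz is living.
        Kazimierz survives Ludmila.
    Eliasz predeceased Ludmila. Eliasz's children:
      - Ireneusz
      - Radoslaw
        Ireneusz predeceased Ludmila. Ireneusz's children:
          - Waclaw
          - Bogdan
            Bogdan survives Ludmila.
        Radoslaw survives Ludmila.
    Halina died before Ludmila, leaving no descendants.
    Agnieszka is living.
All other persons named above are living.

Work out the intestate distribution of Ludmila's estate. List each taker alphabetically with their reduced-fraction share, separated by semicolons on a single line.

Agnieszka 2/15; Bogdan 1/30; Grzegorz 1/30; Kazimierz 1/15; Mieczyslaw 3/5; Radoslaw 1/15; Tadeusz 1/30; Waclaw 1/30

Mieczyslaw, as surviving spouse, takes 3/5.
The remaining 2/5 passes to Ludmila's descendants per stirpes.
Halina left no surviving issue, so that branch lapses and is disregarded.
The 2/5 is divided into 3 equal shares of 2/15 among Czeslaw, Eliasz, Agnieszka.
Czeslaw predeceased; the 2/15 allotted to Czeslaw's branch passes to Czeslaw's issue by representation.
The 2/15 is divided into 2 equal shares of 1/15 among Nadia, Kazimierz.
Nadia predeceased; the 1/15 allotted to Nadia's branch passes to Nadia's issue by representation.
The 1/15 is divided into 2 equal shares of 1/30 among Grzegorz, Tadeusz.
Grzegorz is living and takes 1/30.
Tadeusz is living and takes 1/30.
Kazimierz is living and takes 1/15.
Eliasz predeceased; the 2/15 allotted to Eliasz's branch passes to Eliasz's issue by representation.
The 2/15 is divided into 2 equal shares of 1/15 among Ireneusz, Radoslaw.
Ireneusz predeceased; the 1/15 allotted to Ireneusz's branch passes to Ireneusz's issue by representation.
The 1/15 is divided into 2 equal shares of 1/30 among Waclaw, Bogdan.
Waclaw is living and takes 1/30.
Bogdan is living and takes 1/30.
Radoslaw is living and takes 1/15.
Agnieszka is living and takes 2/15.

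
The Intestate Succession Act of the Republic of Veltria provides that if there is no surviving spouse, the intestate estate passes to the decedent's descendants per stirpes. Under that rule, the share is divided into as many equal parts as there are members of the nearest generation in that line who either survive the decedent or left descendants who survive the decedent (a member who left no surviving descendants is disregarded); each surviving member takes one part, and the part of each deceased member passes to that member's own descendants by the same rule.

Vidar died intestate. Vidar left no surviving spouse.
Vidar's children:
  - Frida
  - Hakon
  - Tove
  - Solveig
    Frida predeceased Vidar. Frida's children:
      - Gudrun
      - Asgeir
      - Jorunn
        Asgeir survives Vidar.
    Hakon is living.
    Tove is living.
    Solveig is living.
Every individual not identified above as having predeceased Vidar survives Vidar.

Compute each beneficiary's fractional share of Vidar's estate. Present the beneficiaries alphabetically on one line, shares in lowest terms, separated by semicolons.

There is no surviving spouse, so the entire estate passes to Vidar's descendants per stirpes.
The estate is divided into 4 equal shares of 1/4 among Frida, Hakon, Tove, Solveig.
Frida predeceased; the 1/4 allotted to Frida's branch passes to Frida's issue by representation.
The 1/4 is divided into 3 equal shares of 1/12 among Gudrun, Asgeir, Jorunn.
Gudrun is living and takes 1/12.
Asgeir is living and takes 1/12.
Jorunn is living and takes 1/12.
Hakon is living and takes 1/4.
Tove is living and takes 1/4.
Solveig is living and takes 1/4.

Asgeir 1/12; Gudrun 1/12; Hakon 1/4; Jorunn 1/12; Solveig 1/4; Tove 1/4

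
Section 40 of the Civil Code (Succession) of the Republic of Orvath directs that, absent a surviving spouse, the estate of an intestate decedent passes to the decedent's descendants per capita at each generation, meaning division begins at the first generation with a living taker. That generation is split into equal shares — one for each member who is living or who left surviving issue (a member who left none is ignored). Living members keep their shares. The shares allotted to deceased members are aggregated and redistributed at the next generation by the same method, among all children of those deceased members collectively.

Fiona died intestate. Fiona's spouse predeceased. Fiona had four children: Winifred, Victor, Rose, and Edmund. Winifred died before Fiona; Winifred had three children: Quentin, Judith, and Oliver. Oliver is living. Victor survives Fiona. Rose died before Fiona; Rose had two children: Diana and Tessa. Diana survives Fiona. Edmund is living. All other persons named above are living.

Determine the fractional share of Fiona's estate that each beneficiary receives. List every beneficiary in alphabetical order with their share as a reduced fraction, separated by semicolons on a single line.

Diana 1/10; Edmund 1/4; Judith 1/10; Oliver 1/10; Quentin 1/10; Tessa 1/10; Victor 1/4

There is no surviving spouse, so the entire estate passes to Fiona's descendants per capita at each generation.
At generation 1 (Winifred, Victor, Rose, Edmund) there are 4 shares of (1)/4 = 1/4 each.
Living: Victor and Edmund — each takes 1/4.
Deceased: Winifred and Rose. Their combined 1/2 is pooled and carried to generation 2.
At generation 2 (Quentin, Judith, Oliver, Diana, Tessa) there are 5 shares of (1/2)/5 = 1/10 each.
Living: Quentin, Judith, Oliver, Diana, and Tessa — each takes 1/10.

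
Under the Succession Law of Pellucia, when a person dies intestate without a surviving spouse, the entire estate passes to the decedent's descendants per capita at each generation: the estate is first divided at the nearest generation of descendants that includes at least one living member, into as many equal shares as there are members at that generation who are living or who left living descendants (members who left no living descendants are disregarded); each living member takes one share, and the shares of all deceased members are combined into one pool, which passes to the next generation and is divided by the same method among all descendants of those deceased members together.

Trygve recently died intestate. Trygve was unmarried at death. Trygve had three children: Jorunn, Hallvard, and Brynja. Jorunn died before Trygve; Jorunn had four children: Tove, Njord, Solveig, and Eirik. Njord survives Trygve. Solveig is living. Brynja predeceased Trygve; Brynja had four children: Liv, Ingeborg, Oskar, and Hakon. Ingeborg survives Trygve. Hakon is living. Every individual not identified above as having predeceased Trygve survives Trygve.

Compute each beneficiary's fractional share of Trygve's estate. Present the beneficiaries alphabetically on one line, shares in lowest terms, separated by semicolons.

Eirik 1/12; Hakon 1/12; Hallvard 1/3; Ingeborg 1/12; Liv 1/12; Njord 1/12; Oskar 1/12; Solveig 1/12; Tove 1/12

There is no surviving spouse, so the entire estate passes to Trygve's descendants per capita at each generation.
At generation 1 (Jorunn, Hallvard, Brynja) there are 3 shares of (1)/3 = 1/3 each.
Living: Hallvard — each takes 1/3.
Deceased: Jorunn and Brynja. Their combined 2/3 is pooled and carried to generation 2.
At generation 2 (Tove, Njord, Solveig, Eirik, Liv, Ingeborg, Oskar, Hakon) there are 8 shares of (2/3)/8 = 1/12 each.
Living: Tove, Njord, Solveig, Eirik, Liv, Ingeborg, Oskar, and Hakon — each takes 1/12.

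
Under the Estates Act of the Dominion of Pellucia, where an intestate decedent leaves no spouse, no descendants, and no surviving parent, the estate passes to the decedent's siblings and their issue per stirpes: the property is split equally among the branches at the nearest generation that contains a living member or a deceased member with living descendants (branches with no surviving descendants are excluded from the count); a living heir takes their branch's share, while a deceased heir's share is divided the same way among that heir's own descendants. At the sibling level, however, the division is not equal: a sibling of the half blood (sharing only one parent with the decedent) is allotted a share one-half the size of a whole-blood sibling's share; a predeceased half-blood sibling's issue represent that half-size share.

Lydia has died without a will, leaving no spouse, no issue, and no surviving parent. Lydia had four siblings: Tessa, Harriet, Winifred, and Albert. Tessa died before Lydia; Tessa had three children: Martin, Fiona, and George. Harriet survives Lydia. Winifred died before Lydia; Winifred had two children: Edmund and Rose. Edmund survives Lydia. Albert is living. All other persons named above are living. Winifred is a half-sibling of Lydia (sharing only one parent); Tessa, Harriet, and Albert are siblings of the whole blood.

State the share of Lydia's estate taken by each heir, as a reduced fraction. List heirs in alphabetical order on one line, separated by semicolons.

No spouse, descendants, or parent survives, so the estate passes to Lydia's siblings per stirpes.
Half-blood siblings count for one-half the weight of whole-blood siblings at the initial division.
Dividing 1 in proportion to weights (total weight 7/2): Tessa (weight 1) → 2/7; Harriet (weight 1) → 2/7; Winifred (weight 1/2) → 1/7; Albert (weight 1) → 2/7.
Tessa predeceased; the 2/7 allotted to Tessa's branch passes to Tessa's issue by representation.
The 2/7 is divided into 3 equal shares of 2/21 among Martin, Fiona, George.
Martin is living and takes 2/21.
Fiona is living and takes 2/21.
George is living and takes 2/21.
Harriet is living and takes 2/7.
Winifred predeceased; the 1/7 allotted to Winifred's branch passes to Winifred's issue by representation.
The 1/7 is divided into 2 equal shares of 1/14 among Edmund, Rose.
Edmund is living and takes 1/14.
Rose is living and takes 1/14.
Albert is living and takes 2/7.

Albert 2/7; Edmund 1/14; Fiona 2/21; George 2/21; Harriet 2/7; Martin 2/21; Rose 1/14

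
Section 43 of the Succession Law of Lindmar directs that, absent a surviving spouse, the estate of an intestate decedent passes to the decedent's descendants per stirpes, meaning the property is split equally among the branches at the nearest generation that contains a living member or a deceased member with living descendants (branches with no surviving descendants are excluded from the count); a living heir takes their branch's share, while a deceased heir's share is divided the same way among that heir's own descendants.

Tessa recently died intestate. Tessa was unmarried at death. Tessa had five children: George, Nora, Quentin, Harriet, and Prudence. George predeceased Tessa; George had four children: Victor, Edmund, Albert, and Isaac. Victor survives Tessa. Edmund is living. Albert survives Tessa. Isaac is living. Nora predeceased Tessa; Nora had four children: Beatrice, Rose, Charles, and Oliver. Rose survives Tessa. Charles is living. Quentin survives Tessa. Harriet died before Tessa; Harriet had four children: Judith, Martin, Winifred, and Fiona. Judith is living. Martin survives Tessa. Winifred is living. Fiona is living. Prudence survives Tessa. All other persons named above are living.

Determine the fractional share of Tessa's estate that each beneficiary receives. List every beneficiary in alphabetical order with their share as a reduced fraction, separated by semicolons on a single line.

There is no surviving spouse, so the entire estate passes to Tessa's descendants per stirpes.
The estate is divided into 5 equal shares of 1/5 among George, Nora, Quentin, Harriet, Prudence.
George predeceased; the 1/5 allotted to George's branch passes to George's issue by representation.
The 1/5 is divided into 4 equal shares of 1/20 among Victor, Edmund, Albert, Isaac.
Victor is living and takes 1/20.
Edmund is living and takes 1/20.
Albert is living and takes 1/20.
Isaac is living and takes 1/20.
Nora predeceased; the 1/5 allotted to Nora's branch passes to Nora's issue by representation.
The 1/5 is divided into 4 equal shares of 1/20 among Beatrice, Rose, Charles, Oliver.
Beatrice is living and takes 1/20.
Rose is living and takes 1/20.
Charles is living and takes 1/20.
Oliver is living and takes 1/20.
Quentin is living and takes 1/5.
Harriet predeceased; the 1/5 allotted to Harriet's branch passes to Harriet's issue by representation.
The 1/5 is divided into 4 equal shares of 1/20 among Judith, Martin, Winifred, Fiona.
Judith is living and takes 1/20.
Martin is living and takes 1/20.
Winifred is living and takes 1/20.
Fiona is living and takes 1/20.
Prudence is living and takes 1/5.

Albert 1/20; Beatrice 1/20; Charles 1/20; Edmund 1/20; Fiona 1/20; Isaac 1/20; Judith 1/20; Martin 1/20; Oliver 1/20; Prudence 1/5; Quentin 1/5; Rose 1/20; Victor 1/20; Winifred 1/20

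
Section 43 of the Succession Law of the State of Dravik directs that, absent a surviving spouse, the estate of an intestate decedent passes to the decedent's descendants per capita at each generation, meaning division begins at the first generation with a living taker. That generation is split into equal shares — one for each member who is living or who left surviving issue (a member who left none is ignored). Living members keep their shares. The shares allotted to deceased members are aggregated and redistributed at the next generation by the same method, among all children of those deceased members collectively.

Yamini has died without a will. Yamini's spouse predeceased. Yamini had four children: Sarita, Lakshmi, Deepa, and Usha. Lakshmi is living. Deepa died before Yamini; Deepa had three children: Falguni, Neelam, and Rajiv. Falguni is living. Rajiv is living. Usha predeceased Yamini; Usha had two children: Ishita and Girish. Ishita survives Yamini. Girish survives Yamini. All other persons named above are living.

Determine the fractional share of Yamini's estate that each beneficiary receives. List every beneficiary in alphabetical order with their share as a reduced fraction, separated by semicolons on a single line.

Falguni 1/10; Girish 1/10; Ishita 1/10; Lakshmi 1/4; Neelam 1/10; Rajiv 1/10; Sarita 1/4

There is no surviving spouse, so the entire estate passes to Yamini's descendants per capita at each generation.
At generation 1 (Sarita, Lakshmi, Deepa, Usha) there are 4 shares of (1)/4 = 1/4 each.
Living: Sarita and Lakshmi — each takes 1/4.
Deceased: Deepa and Usha. Their combined 1/2 is pooled and carried to generation 2.
At generation 2 (Falguni, Neelam, Rajiv, Ishita, Girish) there are 5 shares of (1/2)/5 = 1/10 each.
Living: Falguni, Neelam, Rajiv, Ishita, and Girish — each takes 1/10.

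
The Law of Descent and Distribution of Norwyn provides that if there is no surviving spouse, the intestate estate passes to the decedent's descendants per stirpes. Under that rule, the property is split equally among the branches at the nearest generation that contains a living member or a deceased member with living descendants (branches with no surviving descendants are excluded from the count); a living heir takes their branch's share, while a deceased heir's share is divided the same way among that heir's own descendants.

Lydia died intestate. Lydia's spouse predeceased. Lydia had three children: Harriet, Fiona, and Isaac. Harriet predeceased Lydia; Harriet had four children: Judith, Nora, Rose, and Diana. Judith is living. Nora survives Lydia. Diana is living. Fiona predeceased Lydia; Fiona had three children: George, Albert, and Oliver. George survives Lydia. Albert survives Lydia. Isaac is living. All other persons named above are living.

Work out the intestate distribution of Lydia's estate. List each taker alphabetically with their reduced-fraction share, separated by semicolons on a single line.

There is no surviving spouse, so the entire estate passes to Lydia's descendants per stirpes.
The estate is divided into 3 equal shares of 1/3 among Harriet, Fiona, Isaac.
Harriet predeceased; the 1/3 allotted to Harriet's branch passes to Harriet's issue by representation.
The 1/3 is divided into 4 equal shares of 1/12 among Judith, Nora, Rose, Diana.
Judith is living and takes 1/12.
Nora is living and takes 1/12.
Rose is living and takes 1/12.
Diana is living and takes 1/12.
Fiona predeceased; the 1/3 allotted to Fiona's branch passes to Fiona's issue by representation.
The 1/3 is divided into 3 equal shares of 1/9 among George, Albert, Oliver.
George is living and takes 1/9.
Albert is living and takes 1/9.
Oliver is living and takes 1/9.
Isaac is living and takes 1/3.

Albert 1/9; Diana 1/12; George 1/9; Isaac 1/3; Judith 1/12; Nora 1/12; Oliver 1/9; Rose 1/12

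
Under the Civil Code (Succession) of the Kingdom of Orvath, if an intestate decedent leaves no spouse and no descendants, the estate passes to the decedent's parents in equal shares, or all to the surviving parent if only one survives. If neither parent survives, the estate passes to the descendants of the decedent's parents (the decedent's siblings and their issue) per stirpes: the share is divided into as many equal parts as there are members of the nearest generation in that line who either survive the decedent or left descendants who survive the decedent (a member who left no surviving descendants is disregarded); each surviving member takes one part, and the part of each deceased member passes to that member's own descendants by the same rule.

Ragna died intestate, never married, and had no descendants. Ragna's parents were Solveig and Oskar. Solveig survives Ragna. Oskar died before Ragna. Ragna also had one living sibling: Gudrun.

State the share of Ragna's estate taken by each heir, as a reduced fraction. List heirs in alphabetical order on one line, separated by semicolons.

Solveig 1

Only one parent, Solveig, survives, so Solveig takes the entire estate. The siblings take nothing because a surviving parent has priority.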